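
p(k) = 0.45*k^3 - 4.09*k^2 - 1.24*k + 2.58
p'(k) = 1.35*k^2 - 8.18*k - 1.24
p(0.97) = -2.06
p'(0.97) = -7.90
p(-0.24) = 2.64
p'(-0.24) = 0.80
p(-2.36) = -23.19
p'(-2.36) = 25.58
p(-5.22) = -166.40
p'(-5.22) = 78.24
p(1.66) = -8.69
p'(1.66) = -11.10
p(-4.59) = -121.41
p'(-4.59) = 64.75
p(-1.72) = -9.68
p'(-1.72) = 16.82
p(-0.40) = 2.39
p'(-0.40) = 2.25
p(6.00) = -54.90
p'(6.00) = -1.72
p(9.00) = -11.82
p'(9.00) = 34.49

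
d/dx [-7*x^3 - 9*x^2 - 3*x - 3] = -21*x^2 - 18*x - 3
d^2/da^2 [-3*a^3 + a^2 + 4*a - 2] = 2 - 18*a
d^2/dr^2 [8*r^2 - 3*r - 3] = 16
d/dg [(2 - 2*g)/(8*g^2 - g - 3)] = 2*(-8*g^2 + g + (g - 1)*(16*g - 1) + 3)/(-8*g^2 + g + 3)^2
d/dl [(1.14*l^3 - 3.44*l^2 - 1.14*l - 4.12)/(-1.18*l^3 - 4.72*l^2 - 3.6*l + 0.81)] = (-9.44*l^4 - 10.8984*l^3 - 4.8114*l^2 - 44.4656*l - 15.7554)/(1.3924*l^6 + 11.1392*l^5 + 30.7744*l^4 + 32.0724*l^3 + 5.3136*l^2 - 5.832*l + 0.6561)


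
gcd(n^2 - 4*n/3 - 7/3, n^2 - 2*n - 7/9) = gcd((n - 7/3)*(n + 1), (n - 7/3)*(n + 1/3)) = n - 7/3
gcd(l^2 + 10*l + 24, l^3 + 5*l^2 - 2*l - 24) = l + 4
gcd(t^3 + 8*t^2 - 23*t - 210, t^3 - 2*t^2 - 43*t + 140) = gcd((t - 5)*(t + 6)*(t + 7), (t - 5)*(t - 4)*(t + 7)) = t^2 + 2*t - 35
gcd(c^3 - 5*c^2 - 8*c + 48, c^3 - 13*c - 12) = c^2 - c - 12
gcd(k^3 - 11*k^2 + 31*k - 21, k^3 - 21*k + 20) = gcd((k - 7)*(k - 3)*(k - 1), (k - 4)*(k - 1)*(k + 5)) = k - 1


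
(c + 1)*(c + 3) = c^2 + 4*c + 3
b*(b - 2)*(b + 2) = b^3 - 4*b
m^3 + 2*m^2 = m^2*(m + 2)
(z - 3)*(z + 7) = z^2 + 4*z - 21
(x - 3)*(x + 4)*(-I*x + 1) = -I*x^3 + x^2 - I*x^2 + x + 12*I*x - 12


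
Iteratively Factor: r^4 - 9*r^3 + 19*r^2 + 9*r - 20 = (r - 4)*(r^3 - 5*r^2 - r + 5) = (r - 4)*(r + 1)*(r^2 - 6*r + 5) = (r - 4)*(r - 1)*(r + 1)*(r - 5)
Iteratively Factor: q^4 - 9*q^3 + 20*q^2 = (q)*(q^3 - 9*q^2 + 20*q) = q*(q - 5)*(q^2 - 4*q) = q^2*(q - 5)*(q - 4)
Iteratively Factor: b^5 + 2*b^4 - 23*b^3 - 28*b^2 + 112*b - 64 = (b - 4)*(b^4 + 6*b^3 + b^2 - 24*b + 16) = (b - 4)*(b - 1)*(b^3 + 7*b^2 + 8*b - 16) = (b - 4)*(b - 1)*(b + 4)*(b^2 + 3*b - 4) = (b - 4)*(b - 1)*(b + 4)^2*(b - 1)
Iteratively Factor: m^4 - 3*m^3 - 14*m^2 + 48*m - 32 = (m - 2)*(m^3 - m^2 - 16*m + 16) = (m - 2)*(m - 1)*(m^2 - 16) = (m - 4)*(m - 2)*(m - 1)*(m + 4)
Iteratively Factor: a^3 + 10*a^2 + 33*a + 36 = (a + 4)*(a^2 + 6*a + 9) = (a + 3)*(a + 4)*(a + 3)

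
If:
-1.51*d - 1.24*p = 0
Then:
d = -0.821192052980132*p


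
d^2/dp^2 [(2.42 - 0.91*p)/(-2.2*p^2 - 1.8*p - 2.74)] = ((7.372 - 12.012*p)*(2.2*p^2 + 1.8*p + 2.74) + (0.91*p - 2.42)*(4.4*p + 1.8)*(8.8*p + 3.6))/(2.2*p^2 + 1.8*p + 2.74)^3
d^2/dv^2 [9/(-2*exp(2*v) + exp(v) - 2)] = 9*(-2*(4*exp(v) - 1)^2*exp(v) + (8*exp(v) - 1)*(2*exp(2*v) - exp(v) + 2))*exp(v)/(2*exp(2*v) - exp(v) + 2)^3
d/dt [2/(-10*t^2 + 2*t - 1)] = 4*(10*t - 1)/(10*t^2 - 2*t + 1)^2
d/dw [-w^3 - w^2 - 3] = w*(-3*w - 2)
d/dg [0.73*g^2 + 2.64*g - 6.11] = 1.46*g + 2.64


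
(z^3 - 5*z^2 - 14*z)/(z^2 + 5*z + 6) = z*(z - 7)/(z + 3)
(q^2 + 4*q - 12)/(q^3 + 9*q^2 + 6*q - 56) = (q + 6)/(q^2 + 11*q + 28)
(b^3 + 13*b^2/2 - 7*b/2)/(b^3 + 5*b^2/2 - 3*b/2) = (b + 7)/(b + 3)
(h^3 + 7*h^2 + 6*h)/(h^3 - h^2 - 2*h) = (h + 6)/(h - 2)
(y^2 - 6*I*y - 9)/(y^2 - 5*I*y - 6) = (y - 3*I)/(y - 2*I)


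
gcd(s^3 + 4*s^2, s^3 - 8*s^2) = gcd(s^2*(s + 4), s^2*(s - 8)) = s^2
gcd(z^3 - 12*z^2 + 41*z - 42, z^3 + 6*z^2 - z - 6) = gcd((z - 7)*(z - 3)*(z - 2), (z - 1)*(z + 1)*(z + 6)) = 1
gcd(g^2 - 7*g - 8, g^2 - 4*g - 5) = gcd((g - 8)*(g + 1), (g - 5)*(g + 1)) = g + 1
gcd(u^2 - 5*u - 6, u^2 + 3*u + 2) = u + 1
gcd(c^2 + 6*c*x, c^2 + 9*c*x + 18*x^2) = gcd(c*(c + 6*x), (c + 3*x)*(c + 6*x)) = c + 6*x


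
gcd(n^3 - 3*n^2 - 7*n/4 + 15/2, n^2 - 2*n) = n - 2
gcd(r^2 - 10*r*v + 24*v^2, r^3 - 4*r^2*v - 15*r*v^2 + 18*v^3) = r - 6*v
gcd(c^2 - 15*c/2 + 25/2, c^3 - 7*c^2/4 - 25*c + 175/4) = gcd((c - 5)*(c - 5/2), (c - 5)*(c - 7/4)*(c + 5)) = c - 5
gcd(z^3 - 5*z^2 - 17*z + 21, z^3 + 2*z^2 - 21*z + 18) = z - 1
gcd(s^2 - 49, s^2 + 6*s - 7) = s + 7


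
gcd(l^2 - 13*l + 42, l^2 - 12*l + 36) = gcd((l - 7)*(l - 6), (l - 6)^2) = l - 6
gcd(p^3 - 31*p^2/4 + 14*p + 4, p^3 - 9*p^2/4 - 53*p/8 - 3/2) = p^2 - 15*p/4 - 1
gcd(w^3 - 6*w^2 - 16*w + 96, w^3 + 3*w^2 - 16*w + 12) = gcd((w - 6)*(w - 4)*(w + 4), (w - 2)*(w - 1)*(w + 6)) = 1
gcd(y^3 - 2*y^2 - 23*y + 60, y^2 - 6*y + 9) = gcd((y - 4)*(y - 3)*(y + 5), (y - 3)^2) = y - 3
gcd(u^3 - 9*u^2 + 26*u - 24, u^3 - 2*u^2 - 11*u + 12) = u - 4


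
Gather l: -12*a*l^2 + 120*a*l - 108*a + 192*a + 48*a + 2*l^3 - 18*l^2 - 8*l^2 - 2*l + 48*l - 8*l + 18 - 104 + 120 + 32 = 132*a + 2*l^3 + l^2*(-12*a - 26) + l*(120*a + 38) + 66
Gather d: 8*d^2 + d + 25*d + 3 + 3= 8*d^2 + 26*d + 6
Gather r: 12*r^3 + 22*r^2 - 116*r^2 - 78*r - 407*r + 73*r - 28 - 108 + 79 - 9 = 12*r^3 - 94*r^2 - 412*r - 66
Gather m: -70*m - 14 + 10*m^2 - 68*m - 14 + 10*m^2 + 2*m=20*m^2 - 136*m - 28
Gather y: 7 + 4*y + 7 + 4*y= 8*y + 14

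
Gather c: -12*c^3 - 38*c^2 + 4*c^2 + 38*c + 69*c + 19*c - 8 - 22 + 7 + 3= -12*c^3 - 34*c^2 + 126*c - 20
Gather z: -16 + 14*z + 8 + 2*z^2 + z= 2*z^2 + 15*z - 8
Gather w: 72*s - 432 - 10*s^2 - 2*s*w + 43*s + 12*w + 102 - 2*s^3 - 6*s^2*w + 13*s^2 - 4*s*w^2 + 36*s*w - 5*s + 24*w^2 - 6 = -2*s^3 + 3*s^2 + 110*s + w^2*(24 - 4*s) + w*(-6*s^2 + 34*s + 12) - 336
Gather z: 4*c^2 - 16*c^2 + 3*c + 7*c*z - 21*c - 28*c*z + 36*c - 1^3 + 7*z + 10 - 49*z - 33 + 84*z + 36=-12*c^2 + 18*c + z*(42 - 21*c) + 12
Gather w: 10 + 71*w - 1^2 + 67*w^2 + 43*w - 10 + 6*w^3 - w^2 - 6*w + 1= 6*w^3 + 66*w^2 + 108*w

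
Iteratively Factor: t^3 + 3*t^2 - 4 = (t - 1)*(t^2 + 4*t + 4) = (t - 1)*(t + 2)*(t + 2)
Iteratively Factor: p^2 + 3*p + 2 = (p + 1)*(p + 2)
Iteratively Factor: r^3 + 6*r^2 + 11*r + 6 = (r + 3)*(r^2 + 3*r + 2) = (r + 1)*(r + 3)*(r + 2)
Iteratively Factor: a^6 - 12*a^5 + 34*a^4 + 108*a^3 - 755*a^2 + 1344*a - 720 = (a - 3)*(a^5 - 9*a^4 + 7*a^3 + 129*a^2 - 368*a + 240) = (a - 5)*(a - 3)*(a^4 - 4*a^3 - 13*a^2 + 64*a - 48) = (a - 5)*(a - 3)^2*(a^3 - a^2 - 16*a + 16) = (a - 5)*(a - 4)*(a - 3)^2*(a^2 + 3*a - 4) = (a - 5)*(a - 4)*(a - 3)^2*(a - 1)*(a + 4)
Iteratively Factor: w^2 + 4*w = (w)*(w + 4)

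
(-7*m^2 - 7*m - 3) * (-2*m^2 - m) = 14*m^4 + 21*m^3 + 13*m^2 + 3*m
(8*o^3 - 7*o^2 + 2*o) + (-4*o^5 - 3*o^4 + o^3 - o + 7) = -4*o^5 - 3*o^4 + 9*o^3 - 7*o^2 + o + 7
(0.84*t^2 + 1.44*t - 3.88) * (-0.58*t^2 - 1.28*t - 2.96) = -0.4872*t^4 - 1.9104*t^3 - 2.0792*t^2 + 0.704000000000001*t + 11.4848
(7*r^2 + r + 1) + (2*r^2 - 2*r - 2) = 9*r^2 - r - 1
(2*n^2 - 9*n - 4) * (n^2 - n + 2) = 2*n^4 - 11*n^3 + 9*n^2 - 14*n - 8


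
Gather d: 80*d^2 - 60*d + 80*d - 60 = 80*d^2 + 20*d - 60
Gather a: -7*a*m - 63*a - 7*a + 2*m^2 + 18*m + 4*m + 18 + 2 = a*(-7*m - 70) + 2*m^2 + 22*m + 20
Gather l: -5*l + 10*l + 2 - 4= 5*l - 2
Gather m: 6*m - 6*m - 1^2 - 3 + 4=0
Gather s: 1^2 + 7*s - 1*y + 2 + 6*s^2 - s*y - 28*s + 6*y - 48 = 6*s^2 + s*(-y - 21) + 5*y - 45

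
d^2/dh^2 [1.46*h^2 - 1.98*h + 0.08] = 2.92000000000000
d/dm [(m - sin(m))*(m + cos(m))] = -sqrt(2)*m*sin(m + pi/4) + 2*m - cos(2*m) + sqrt(2)*cos(m + pi/4)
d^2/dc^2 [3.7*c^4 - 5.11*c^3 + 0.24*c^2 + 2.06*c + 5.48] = 44.4*c^2 - 30.66*c + 0.48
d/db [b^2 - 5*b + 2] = 2*b - 5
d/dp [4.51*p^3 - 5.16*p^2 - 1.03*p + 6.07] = 13.53*p^2 - 10.32*p - 1.03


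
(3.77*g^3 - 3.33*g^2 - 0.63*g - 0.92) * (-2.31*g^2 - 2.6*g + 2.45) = -8.7087*g^5 - 2.1097*g^4 + 19.3498*g^3 - 4.3953*g^2 + 0.8485*g - 2.254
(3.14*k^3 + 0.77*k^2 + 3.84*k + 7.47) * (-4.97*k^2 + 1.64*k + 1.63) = -15.6058*k^5 + 1.3227*k^4 - 12.7038*k^3 - 29.5732*k^2 + 18.51*k + 12.1761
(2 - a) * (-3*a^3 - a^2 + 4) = 3*a^4 - 5*a^3 - 2*a^2 - 4*a + 8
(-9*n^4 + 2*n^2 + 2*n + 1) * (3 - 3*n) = 27*n^5 - 27*n^4 - 6*n^3 + 3*n + 3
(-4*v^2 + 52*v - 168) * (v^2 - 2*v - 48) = -4*v^4 + 60*v^3 - 80*v^2 - 2160*v + 8064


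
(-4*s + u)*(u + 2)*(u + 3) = -4*s*u^2 - 20*s*u - 24*s + u^3 + 5*u^2 + 6*u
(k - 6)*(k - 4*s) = k^2 - 4*k*s - 6*k + 24*s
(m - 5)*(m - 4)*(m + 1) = m^3 - 8*m^2 + 11*m + 20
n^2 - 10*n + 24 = (n - 6)*(n - 4)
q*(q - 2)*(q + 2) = q^3 - 4*q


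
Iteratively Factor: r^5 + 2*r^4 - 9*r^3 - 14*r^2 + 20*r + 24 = (r - 2)*(r^4 + 4*r^3 - r^2 - 16*r - 12) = (r - 2)*(r + 1)*(r^3 + 3*r^2 - 4*r - 12) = (r - 2)*(r + 1)*(r + 3)*(r^2 - 4) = (r - 2)*(r + 1)*(r + 2)*(r + 3)*(r - 2)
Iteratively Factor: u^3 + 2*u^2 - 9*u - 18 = (u + 2)*(u^2 - 9) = (u + 2)*(u + 3)*(u - 3)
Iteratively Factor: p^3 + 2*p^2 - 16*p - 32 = (p - 4)*(p^2 + 6*p + 8) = (p - 4)*(p + 2)*(p + 4)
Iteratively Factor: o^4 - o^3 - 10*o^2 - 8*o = (o - 4)*(o^3 + 3*o^2 + 2*o) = (o - 4)*(o + 2)*(o^2 + o) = (o - 4)*(o + 1)*(o + 2)*(o)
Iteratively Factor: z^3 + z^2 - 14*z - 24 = (z - 4)*(z^2 + 5*z + 6) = (z - 4)*(z + 3)*(z + 2)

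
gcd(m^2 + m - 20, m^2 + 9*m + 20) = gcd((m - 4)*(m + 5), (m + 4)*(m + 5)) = m + 5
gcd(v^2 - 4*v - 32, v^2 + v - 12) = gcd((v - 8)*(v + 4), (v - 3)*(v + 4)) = v + 4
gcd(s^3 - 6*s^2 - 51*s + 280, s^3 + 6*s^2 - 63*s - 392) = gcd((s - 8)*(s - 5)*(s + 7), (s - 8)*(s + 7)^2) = s^2 - s - 56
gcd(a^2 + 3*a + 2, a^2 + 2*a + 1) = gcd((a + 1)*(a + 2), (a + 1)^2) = a + 1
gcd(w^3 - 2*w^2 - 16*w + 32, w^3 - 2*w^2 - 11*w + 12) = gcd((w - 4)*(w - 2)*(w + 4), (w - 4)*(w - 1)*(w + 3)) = w - 4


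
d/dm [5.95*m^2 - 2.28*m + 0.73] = 11.9*m - 2.28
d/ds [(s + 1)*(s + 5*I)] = 2*s + 1 + 5*I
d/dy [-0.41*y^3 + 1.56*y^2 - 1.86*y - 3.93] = -1.23*y^2 + 3.12*y - 1.86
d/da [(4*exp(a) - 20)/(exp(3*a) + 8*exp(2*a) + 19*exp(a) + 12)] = 4*(-(exp(a) - 5)*(3*exp(2*a) + 16*exp(a) + 19) + exp(3*a) + 8*exp(2*a) + 19*exp(a) + 12)*exp(a)/(exp(3*a) + 8*exp(2*a) + 19*exp(a) + 12)^2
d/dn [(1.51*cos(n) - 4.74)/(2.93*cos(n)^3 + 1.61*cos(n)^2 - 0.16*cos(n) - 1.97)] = (8.8486*cos(n)^3 - 39.2335*cos(n)^2 - 15.2628*cos(n) + 3.7331)*sin(n)/(8.5849*cos(n)^6 + 9.4346*cos(n)^5 + 1.6545*cos(n)^4 - 12.0594*cos(n)^3 - 6.3178*cos(n)^2 + 0.6304*cos(n) + 3.8809)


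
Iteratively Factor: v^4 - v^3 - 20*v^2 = (v - 5)*(v^3 + 4*v^2) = v*(v - 5)*(v^2 + 4*v) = v*(v - 5)*(v + 4)*(v)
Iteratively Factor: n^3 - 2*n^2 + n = (n)*(n^2 - 2*n + 1) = n*(n - 1)*(n - 1)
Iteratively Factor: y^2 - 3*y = (y)*(y - 3)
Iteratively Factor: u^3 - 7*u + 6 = (u - 2)*(u^2 + 2*u - 3) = (u - 2)*(u + 3)*(u - 1)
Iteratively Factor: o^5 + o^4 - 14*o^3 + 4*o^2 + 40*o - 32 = (o - 1)*(o^4 + 2*o^3 - 12*o^2 - 8*o + 32) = (o - 2)*(o - 1)*(o^3 + 4*o^2 - 4*o - 16) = (o - 2)*(o - 1)*(o + 4)*(o^2 - 4) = (o - 2)^2*(o - 1)*(o + 4)*(o + 2)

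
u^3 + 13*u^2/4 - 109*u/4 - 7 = (u - 4)*(u + 1/4)*(u + 7)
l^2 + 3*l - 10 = (l - 2)*(l + 5)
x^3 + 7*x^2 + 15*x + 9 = (x + 1)*(x + 3)^2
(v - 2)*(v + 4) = v^2 + 2*v - 8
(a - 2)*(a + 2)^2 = a^3 + 2*a^2 - 4*a - 8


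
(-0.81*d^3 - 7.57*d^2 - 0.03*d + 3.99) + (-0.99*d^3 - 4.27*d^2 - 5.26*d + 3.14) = -1.8*d^3 - 11.84*d^2 - 5.29*d + 7.13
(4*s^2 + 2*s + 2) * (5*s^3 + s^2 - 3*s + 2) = 20*s^5 + 14*s^4 + 4*s^2 - 2*s + 4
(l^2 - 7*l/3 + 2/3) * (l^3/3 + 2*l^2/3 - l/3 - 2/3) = l^5/3 - l^4/9 - 5*l^3/3 + 5*l^2/9 + 4*l/3 - 4/9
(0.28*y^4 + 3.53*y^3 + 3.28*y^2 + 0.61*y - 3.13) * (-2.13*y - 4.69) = -0.5964*y^5 - 8.8321*y^4 - 23.5421*y^3 - 16.6825*y^2 + 3.806*y + 14.6797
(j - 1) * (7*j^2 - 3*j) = 7*j^3 - 10*j^2 + 3*j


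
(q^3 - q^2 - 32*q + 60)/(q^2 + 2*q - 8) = (q^2 + q - 30)/(q + 4)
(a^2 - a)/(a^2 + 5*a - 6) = a/(a + 6)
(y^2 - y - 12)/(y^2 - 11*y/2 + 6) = 2*(y + 3)/(2*y - 3)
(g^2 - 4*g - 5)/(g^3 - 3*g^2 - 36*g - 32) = (g - 5)/(g^2 - 4*g - 32)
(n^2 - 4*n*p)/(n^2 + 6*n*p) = (n - 4*p)/(n + 6*p)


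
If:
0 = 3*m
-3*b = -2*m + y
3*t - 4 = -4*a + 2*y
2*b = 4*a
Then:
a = -y/6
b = -y/3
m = 0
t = 8*y/9 + 4/3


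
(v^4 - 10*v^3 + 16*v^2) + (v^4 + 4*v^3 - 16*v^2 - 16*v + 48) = 2*v^4 - 6*v^3 - 16*v + 48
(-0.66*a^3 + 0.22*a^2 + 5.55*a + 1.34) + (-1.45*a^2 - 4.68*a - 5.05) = -0.66*a^3 - 1.23*a^2 + 0.87*a - 3.71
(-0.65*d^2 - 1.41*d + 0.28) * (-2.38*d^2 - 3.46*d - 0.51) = 1.547*d^4 + 5.6048*d^3 + 4.5437*d^2 - 0.2497*d - 0.1428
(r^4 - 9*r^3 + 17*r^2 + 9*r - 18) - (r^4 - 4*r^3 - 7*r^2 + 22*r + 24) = -5*r^3 + 24*r^2 - 13*r - 42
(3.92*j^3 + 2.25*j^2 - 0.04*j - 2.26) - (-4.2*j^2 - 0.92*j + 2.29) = 3.92*j^3 + 6.45*j^2 + 0.88*j - 4.55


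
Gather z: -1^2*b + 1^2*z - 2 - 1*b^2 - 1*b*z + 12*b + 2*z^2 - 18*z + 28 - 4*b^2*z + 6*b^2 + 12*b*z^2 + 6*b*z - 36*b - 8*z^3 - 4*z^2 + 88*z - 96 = 5*b^2 - 25*b - 8*z^3 + z^2*(12*b - 2) + z*(-4*b^2 + 5*b + 71) - 70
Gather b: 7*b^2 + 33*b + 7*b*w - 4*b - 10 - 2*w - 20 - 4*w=7*b^2 + b*(7*w + 29) - 6*w - 30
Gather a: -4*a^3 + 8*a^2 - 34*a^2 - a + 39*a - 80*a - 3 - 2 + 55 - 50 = -4*a^3 - 26*a^2 - 42*a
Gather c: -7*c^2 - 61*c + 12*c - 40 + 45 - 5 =-7*c^2 - 49*c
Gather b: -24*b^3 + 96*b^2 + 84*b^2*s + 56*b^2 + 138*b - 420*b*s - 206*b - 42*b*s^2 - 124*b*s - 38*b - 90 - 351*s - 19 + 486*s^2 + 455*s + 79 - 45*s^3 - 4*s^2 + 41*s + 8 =-24*b^3 + b^2*(84*s + 152) + b*(-42*s^2 - 544*s - 106) - 45*s^3 + 482*s^2 + 145*s - 22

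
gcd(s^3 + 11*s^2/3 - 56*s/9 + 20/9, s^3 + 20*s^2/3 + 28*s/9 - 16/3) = s - 2/3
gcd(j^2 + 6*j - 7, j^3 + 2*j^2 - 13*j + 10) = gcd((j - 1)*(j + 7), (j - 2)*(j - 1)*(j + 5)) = j - 1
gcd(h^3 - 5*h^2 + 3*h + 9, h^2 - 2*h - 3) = h^2 - 2*h - 3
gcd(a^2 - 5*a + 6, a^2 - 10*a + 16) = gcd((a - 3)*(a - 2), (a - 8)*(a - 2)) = a - 2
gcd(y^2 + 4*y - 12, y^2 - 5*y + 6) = y - 2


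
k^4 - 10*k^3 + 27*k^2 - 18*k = k*(k - 6)*(k - 3)*(k - 1)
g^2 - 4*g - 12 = (g - 6)*(g + 2)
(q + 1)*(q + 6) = q^2 + 7*q + 6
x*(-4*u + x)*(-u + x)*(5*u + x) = 20*u^3*x - 21*u^2*x^2 + x^4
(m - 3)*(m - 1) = m^2 - 4*m + 3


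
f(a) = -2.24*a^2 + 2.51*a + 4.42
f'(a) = 2.51 - 4.48*a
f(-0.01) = 4.39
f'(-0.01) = 2.55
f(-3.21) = -26.72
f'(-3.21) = 16.89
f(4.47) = -29.12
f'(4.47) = -17.52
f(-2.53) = -16.27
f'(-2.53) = 13.84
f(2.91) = -7.24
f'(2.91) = -10.53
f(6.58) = -76.05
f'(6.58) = -26.97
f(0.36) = 5.03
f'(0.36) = 0.90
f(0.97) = 4.75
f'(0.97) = -1.84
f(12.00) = -288.02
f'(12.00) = -51.25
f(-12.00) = -348.26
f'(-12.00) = 56.27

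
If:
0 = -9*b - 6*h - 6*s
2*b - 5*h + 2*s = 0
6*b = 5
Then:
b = 5/6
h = -5/42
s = -95/84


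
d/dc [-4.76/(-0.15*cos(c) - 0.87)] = 0.714*sin(c)/(0.15*cos(c) + 0.87)^2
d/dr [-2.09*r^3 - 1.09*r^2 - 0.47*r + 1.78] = -6.27*r^2 - 2.18*r - 0.47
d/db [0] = 0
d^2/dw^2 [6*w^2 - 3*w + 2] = 12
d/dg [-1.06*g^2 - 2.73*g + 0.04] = -2.12*g - 2.73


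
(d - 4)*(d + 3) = d^2 - d - 12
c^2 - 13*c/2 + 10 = (c - 4)*(c - 5/2)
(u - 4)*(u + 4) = u^2 - 16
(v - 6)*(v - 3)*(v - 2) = v^3 - 11*v^2 + 36*v - 36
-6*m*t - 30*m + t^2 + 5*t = (-6*m + t)*(t + 5)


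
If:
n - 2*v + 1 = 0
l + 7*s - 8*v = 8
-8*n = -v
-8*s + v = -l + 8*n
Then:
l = 1472/225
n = 1/15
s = 184/225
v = 8/15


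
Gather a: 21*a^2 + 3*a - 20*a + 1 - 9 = 21*a^2 - 17*a - 8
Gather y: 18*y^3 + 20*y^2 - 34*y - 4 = 18*y^3 + 20*y^2 - 34*y - 4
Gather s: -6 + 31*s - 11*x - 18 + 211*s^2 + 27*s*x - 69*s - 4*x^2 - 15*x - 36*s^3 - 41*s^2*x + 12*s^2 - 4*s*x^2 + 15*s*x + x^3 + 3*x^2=-36*s^3 + s^2*(223 - 41*x) + s*(-4*x^2 + 42*x - 38) + x^3 - x^2 - 26*x - 24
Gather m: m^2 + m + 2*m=m^2 + 3*m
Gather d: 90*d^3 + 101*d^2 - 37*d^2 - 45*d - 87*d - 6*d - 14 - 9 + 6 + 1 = 90*d^3 + 64*d^2 - 138*d - 16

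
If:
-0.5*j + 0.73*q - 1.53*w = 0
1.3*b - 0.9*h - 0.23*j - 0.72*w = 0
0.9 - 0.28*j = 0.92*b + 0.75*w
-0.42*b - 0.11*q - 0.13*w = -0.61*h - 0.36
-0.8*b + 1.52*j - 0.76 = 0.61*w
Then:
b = 0.39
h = 0.02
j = 0.87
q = 1.43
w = 0.40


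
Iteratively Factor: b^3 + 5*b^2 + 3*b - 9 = (b + 3)*(b^2 + 2*b - 3) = (b + 3)^2*(b - 1)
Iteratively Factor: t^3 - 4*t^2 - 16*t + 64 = (t + 4)*(t^2 - 8*t + 16) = (t - 4)*(t + 4)*(t - 4)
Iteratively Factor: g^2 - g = (g - 1)*(g)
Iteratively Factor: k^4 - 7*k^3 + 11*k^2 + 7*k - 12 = (k - 3)*(k^3 - 4*k^2 - k + 4) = (k - 4)*(k - 3)*(k^2 - 1) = (k - 4)*(k - 3)*(k - 1)*(k + 1)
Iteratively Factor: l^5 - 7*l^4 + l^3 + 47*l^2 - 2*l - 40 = (l - 1)*(l^4 - 6*l^3 - 5*l^2 + 42*l + 40) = (l - 1)*(l + 1)*(l^3 - 7*l^2 + 2*l + 40) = (l - 1)*(l + 1)*(l + 2)*(l^2 - 9*l + 20) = (l - 4)*(l - 1)*(l + 1)*(l + 2)*(l - 5)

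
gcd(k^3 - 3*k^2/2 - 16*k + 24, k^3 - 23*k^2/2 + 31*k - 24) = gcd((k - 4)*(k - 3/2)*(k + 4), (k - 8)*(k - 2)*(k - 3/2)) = k - 3/2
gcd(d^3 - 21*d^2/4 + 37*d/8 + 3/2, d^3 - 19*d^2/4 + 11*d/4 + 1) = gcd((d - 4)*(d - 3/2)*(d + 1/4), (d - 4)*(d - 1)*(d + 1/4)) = d^2 - 15*d/4 - 1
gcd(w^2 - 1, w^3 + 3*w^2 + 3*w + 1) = w + 1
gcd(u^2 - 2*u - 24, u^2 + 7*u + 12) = u + 4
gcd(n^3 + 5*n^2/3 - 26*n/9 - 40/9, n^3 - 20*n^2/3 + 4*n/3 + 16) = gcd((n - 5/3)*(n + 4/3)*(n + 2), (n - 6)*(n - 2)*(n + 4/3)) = n + 4/3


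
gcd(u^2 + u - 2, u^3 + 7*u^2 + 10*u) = u + 2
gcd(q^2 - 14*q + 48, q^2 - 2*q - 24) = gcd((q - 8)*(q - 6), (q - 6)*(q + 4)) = q - 6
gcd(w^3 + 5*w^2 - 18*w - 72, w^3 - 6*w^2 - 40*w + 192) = w^2 + 2*w - 24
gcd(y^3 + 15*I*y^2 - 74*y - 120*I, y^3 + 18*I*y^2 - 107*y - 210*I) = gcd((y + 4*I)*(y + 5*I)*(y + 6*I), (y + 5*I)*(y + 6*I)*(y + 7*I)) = y^2 + 11*I*y - 30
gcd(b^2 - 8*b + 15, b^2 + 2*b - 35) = b - 5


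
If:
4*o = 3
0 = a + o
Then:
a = -3/4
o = 3/4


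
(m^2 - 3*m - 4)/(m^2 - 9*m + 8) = (m^2 - 3*m - 4)/(m^2 - 9*m + 8)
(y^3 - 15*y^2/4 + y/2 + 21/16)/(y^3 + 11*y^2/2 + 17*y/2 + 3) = (8*y^2 - 34*y + 21)/(8*(y^2 + 5*y + 6))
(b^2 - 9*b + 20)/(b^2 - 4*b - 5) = (b - 4)/(b + 1)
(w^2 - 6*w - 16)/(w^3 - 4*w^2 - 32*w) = (w + 2)/(w*(w + 4))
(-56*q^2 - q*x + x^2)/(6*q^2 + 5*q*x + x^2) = (-56*q^2 - q*x + x^2)/(6*q^2 + 5*q*x + x^2)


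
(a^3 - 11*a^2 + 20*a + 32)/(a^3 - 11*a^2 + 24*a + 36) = (a^2 - 12*a + 32)/(a^2 - 12*a + 36)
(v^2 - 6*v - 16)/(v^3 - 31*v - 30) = (-v^2 + 6*v + 16)/(-v^3 + 31*v + 30)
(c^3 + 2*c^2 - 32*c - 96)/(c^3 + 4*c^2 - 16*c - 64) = (c - 6)/(c - 4)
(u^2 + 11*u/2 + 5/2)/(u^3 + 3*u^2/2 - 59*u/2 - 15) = (u + 5)/(u^2 + u - 30)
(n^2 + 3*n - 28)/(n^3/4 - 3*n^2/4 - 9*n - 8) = 4*(-n^2 - 3*n + 28)/(-n^3 + 3*n^2 + 36*n + 32)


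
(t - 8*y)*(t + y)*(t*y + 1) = t^3*y - 7*t^2*y^2 + t^2 - 8*t*y^3 - 7*t*y - 8*y^2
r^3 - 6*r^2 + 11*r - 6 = (r - 3)*(r - 2)*(r - 1)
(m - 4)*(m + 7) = m^2 + 3*m - 28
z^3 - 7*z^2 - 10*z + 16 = (z - 8)*(z - 1)*(z + 2)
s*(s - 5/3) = s^2 - 5*s/3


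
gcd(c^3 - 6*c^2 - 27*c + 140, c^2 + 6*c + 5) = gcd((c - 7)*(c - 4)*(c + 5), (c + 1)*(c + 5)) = c + 5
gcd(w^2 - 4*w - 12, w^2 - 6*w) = w - 6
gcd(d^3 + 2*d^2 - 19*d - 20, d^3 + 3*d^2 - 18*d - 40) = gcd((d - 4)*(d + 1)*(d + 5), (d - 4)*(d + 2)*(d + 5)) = d^2 + d - 20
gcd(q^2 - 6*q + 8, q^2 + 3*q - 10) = q - 2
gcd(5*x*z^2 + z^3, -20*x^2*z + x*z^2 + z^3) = 5*x*z + z^2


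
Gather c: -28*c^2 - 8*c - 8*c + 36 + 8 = -28*c^2 - 16*c + 44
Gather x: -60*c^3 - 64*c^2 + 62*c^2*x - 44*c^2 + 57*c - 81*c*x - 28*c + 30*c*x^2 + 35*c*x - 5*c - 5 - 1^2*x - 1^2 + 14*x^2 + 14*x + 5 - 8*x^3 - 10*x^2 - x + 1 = -60*c^3 - 108*c^2 + 24*c - 8*x^3 + x^2*(30*c + 4) + x*(62*c^2 - 46*c + 12)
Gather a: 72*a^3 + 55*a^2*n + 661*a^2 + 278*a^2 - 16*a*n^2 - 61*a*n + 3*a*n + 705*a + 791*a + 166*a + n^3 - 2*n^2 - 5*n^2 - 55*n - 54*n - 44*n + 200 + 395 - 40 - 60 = 72*a^3 + a^2*(55*n + 939) + a*(-16*n^2 - 58*n + 1662) + n^3 - 7*n^2 - 153*n + 495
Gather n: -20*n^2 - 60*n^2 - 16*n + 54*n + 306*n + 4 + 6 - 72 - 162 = -80*n^2 + 344*n - 224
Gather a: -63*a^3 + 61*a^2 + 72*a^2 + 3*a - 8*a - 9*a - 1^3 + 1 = -63*a^3 + 133*a^2 - 14*a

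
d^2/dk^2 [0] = 0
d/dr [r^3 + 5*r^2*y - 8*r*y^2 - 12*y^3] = 3*r^2 + 10*r*y - 8*y^2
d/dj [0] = 0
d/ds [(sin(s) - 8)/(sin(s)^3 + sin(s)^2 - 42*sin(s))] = (-2*sin(s)^3 + 23*sin(s)^2 + 16*sin(s) - 336)*cos(s)/((sin(s)^2 + sin(s) - 42)^2*sin(s)^2)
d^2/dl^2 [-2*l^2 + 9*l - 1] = -4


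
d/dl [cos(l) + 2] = -sin(l)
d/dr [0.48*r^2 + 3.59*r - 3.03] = 0.96*r + 3.59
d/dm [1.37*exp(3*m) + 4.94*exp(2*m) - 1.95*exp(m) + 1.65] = (4.11*exp(2*m) + 9.88*exp(m) - 1.95)*exp(m)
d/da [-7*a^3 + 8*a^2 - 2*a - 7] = -21*a^2 + 16*a - 2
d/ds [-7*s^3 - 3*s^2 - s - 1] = -21*s^2 - 6*s - 1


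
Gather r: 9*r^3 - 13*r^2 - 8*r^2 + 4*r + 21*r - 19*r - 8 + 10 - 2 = 9*r^3 - 21*r^2 + 6*r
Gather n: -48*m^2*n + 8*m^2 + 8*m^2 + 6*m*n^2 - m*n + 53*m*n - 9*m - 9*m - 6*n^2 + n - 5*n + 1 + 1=16*m^2 - 18*m + n^2*(6*m - 6) + n*(-48*m^2 + 52*m - 4) + 2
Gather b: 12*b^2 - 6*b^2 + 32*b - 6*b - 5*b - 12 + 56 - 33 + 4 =6*b^2 + 21*b + 15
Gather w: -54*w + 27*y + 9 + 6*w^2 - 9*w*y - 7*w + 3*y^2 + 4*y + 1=6*w^2 + w*(-9*y - 61) + 3*y^2 + 31*y + 10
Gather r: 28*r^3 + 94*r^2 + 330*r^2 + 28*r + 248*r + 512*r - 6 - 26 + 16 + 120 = 28*r^3 + 424*r^2 + 788*r + 104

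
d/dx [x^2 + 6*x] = 2*x + 6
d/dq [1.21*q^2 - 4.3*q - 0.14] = 2.42*q - 4.3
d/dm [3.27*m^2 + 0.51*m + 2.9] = 6.54*m + 0.51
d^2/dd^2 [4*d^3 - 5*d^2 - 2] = 24*d - 10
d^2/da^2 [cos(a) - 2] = -cos(a)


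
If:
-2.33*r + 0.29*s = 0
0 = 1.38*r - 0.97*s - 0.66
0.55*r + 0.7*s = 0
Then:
No Solution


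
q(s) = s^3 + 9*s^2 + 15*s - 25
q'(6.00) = 231.00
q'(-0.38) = 8.59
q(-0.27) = -28.41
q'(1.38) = 45.55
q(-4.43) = -1.76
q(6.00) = 605.00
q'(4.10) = 139.23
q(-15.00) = -1600.00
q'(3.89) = 130.42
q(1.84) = 39.30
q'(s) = 3*s^2 + 18*s + 15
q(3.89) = 228.40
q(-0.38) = -29.46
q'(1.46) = 47.67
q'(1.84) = 58.28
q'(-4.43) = -5.87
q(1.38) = 15.47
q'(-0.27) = 10.36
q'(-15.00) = 420.00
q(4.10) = 256.71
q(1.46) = 19.20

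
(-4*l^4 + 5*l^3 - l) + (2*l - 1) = -4*l^4 + 5*l^3 + l - 1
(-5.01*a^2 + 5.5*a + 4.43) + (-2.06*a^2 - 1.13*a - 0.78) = -7.07*a^2 + 4.37*a + 3.65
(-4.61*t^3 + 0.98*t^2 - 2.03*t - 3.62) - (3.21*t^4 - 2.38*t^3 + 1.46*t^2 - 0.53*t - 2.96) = -3.21*t^4 - 2.23*t^3 - 0.48*t^2 - 1.5*t - 0.66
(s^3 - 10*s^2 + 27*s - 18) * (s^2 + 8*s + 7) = s^5 - 2*s^4 - 46*s^3 + 128*s^2 + 45*s - 126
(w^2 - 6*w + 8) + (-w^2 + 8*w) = 2*w + 8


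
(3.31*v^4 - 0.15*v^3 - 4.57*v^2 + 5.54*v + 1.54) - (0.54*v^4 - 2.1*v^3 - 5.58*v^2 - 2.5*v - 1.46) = 2.77*v^4 + 1.95*v^3 + 1.01*v^2 + 8.04*v + 3.0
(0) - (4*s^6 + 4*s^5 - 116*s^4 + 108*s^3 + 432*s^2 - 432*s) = -4*s^6 - 4*s^5 + 116*s^4 - 108*s^3 - 432*s^2 + 432*s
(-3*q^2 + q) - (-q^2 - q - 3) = -2*q^2 + 2*q + 3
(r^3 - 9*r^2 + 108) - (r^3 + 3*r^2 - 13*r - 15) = -12*r^2 + 13*r + 123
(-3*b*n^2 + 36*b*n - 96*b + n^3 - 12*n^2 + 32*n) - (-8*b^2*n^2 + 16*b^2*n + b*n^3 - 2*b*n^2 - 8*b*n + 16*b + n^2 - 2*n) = 8*b^2*n^2 - 16*b^2*n - b*n^3 - b*n^2 + 44*b*n - 112*b + n^3 - 13*n^2 + 34*n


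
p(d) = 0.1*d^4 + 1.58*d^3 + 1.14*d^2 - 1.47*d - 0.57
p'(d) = 0.4*d^3 + 4.74*d^2 + 2.28*d - 1.47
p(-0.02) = -0.54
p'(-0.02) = -1.51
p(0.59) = -0.70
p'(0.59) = 1.61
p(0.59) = -0.70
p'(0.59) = 1.61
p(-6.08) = -167.95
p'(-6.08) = 69.99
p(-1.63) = -1.28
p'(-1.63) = 5.68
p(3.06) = 59.65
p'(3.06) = 61.35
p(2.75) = 42.59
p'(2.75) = 48.96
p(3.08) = 60.88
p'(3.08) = 62.21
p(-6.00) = -162.39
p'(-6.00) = 69.09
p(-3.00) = -20.46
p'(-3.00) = 23.55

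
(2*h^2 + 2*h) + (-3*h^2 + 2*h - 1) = -h^2 + 4*h - 1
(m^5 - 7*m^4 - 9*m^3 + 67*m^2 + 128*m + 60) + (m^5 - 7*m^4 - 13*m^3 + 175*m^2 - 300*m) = 2*m^5 - 14*m^4 - 22*m^3 + 242*m^2 - 172*m + 60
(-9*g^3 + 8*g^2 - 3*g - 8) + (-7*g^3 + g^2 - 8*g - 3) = -16*g^3 + 9*g^2 - 11*g - 11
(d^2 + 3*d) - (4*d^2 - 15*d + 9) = -3*d^2 + 18*d - 9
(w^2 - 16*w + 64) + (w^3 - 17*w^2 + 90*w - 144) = w^3 - 16*w^2 + 74*w - 80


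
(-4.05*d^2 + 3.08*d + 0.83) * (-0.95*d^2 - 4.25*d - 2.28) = 3.8475*d^4 + 14.2865*d^3 - 4.6445*d^2 - 10.5499*d - 1.8924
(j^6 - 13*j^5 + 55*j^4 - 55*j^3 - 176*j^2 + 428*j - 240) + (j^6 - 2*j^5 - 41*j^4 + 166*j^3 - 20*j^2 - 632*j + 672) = 2*j^6 - 15*j^5 + 14*j^4 + 111*j^3 - 196*j^2 - 204*j + 432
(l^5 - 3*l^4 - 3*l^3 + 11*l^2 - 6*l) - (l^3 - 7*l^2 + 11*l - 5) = l^5 - 3*l^4 - 4*l^3 + 18*l^2 - 17*l + 5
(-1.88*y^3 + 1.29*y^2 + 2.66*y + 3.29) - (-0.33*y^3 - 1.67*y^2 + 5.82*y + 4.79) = -1.55*y^3 + 2.96*y^2 - 3.16*y - 1.5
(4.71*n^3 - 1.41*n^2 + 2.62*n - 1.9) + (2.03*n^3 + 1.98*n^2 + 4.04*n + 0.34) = 6.74*n^3 + 0.57*n^2 + 6.66*n - 1.56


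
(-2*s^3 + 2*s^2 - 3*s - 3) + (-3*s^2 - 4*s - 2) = -2*s^3 - s^2 - 7*s - 5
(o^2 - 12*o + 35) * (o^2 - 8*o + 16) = o^4 - 20*o^3 + 147*o^2 - 472*o + 560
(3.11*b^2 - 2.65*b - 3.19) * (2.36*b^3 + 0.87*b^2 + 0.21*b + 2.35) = 7.3396*b^5 - 3.5483*b^4 - 9.1808*b^3 + 3.9767*b^2 - 6.8974*b - 7.4965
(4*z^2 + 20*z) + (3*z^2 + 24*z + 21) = 7*z^2 + 44*z + 21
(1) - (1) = 0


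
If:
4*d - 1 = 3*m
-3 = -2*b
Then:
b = 3/2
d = 3*m/4 + 1/4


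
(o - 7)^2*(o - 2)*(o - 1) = o^4 - 17*o^3 + 93*o^2 - 175*o + 98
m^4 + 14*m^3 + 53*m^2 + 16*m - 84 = (m - 1)*(m + 2)*(m + 6)*(m + 7)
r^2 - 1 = (r - 1)*(r + 1)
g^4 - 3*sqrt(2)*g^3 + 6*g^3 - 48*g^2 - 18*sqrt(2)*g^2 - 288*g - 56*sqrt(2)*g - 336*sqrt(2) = (g + 6)*(g - 7*sqrt(2))*(g + 2*sqrt(2))^2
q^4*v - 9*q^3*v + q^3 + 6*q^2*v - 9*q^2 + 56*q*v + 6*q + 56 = (q - 7)*(q - 4)*(q + 2)*(q*v + 1)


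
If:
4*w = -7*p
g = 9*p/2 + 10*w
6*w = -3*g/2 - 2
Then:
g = -13/15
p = 1/15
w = -7/60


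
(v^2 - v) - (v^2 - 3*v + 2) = 2*v - 2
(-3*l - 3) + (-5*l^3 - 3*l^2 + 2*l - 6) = -5*l^3 - 3*l^2 - l - 9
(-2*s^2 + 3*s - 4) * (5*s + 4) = -10*s^3 + 7*s^2 - 8*s - 16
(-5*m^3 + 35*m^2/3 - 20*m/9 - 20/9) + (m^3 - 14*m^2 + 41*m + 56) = -4*m^3 - 7*m^2/3 + 349*m/9 + 484/9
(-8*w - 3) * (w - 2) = -8*w^2 + 13*w + 6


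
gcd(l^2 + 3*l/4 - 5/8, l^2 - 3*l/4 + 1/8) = l - 1/2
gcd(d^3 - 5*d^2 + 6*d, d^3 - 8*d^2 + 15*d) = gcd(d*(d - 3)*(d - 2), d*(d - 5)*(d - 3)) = d^2 - 3*d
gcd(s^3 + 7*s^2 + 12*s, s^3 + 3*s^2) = s^2 + 3*s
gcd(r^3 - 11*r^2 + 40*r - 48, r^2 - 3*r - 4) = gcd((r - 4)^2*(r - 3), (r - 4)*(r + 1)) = r - 4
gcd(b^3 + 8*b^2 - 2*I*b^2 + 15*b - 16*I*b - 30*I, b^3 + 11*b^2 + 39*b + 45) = b^2 + 8*b + 15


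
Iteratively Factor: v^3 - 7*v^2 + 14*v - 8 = (v - 1)*(v^2 - 6*v + 8) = (v - 2)*(v - 1)*(v - 4)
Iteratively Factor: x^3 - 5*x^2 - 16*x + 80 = (x - 4)*(x^2 - x - 20) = (x - 4)*(x + 4)*(x - 5)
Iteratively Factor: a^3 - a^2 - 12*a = (a - 4)*(a^2 + 3*a) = (a - 4)*(a + 3)*(a)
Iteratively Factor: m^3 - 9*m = (m + 3)*(m^2 - 3*m) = m*(m + 3)*(m - 3)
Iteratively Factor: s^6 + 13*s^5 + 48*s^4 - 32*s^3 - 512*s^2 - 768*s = (s + 4)*(s^5 + 9*s^4 + 12*s^3 - 80*s^2 - 192*s) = (s + 4)^2*(s^4 + 5*s^3 - 8*s^2 - 48*s) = (s + 4)^3*(s^3 + s^2 - 12*s) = s*(s + 4)^3*(s^2 + s - 12) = s*(s + 4)^4*(s - 3)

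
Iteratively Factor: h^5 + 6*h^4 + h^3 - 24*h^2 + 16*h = (h - 1)*(h^4 + 7*h^3 + 8*h^2 - 16*h) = (h - 1)^2*(h^3 + 8*h^2 + 16*h) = (h - 1)^2*(h + 4)*(h^2 + 4*h) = h*(h - 1)^2*(h + 4)*(h + 4)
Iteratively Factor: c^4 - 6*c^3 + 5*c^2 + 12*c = (c - 3)*(c^3 - 3*c^2 - 4*c) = (c - 4)*(c - 3)*(c^2 + c) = (c - 4)*(c - 3)*(c + 1)*(c)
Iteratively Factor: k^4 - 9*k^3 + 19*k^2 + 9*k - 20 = (k + 1)*(k^3 - 10*k^2 + 29*k - 20) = (k - 1)*(k + 1)*(k^2 - 9*k + 20) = (k - 4)*(k - 1)*(k + 1)*(k - 5)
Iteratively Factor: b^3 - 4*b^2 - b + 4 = (b - 4)*(b^2 - 1) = (b - 4)*(b - 1)*(b + 1)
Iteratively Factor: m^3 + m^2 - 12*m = (m - 3)*(m^2 + 4*m) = (m - 3)*(m + 4)*(m)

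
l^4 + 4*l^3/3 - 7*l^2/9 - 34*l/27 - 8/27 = (l - 1)*(l + 1/3)*(l + 2/3)*(l + 4/3)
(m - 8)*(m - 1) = m^2 - 9*m + 8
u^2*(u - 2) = u^3 - 2*u^2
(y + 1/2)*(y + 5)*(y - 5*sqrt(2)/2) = y^3 - 5*sqrt(2)*y^2/2 + 11*y^2/2 - 55*sqrt(2)*y/4 + 5*y/2 - 25*sqrt(2)/4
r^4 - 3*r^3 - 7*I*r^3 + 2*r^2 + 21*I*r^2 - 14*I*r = r*(r - 2)*(r - 1)*(r - 7*I)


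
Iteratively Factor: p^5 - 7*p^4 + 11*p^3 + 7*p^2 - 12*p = (p - 1)*(p^4 - 6*p^3 + 5*p^2 + 12*p) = (p - 4)*(p - 1)*(p^3 - 2*p^2 - 3*p) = p*(p - 4)*(p - 1)*(p^2 - 2*p - 3) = p*(p - 4)*(p - 3)*(p - 1)*(p + 1)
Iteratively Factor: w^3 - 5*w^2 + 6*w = (w - 3)*(w^2 - 2*w) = (w - 3)*(w - 2)*(w)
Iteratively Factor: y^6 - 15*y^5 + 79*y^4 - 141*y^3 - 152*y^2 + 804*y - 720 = (y + 2)*(y^5 - 17*y^4 + 113*y^3 - 367*y^2 + 582*y - 360) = (y - 3)*(y + 2)*(y^4 - 14*y^3 + 71*y^2 - 154*y + 120) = (y - 3)^2*(y + 2)*(y^3 - 11*y^2 + 38*y - 40) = (y - 5)*(y - 3)^2*(y + 2)*(y^2 - 6*y + 8) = (y - 5)*(y - 3)^2*(y - 2)*(y + 2)*(y - 4)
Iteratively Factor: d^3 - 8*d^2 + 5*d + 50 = (d - 5)*(d^2 - 3*d - 10) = (d - 5)^2*(d + 2)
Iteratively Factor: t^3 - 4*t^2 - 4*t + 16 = (t + 2)*(t^2 - 6*t + 8) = (t - 2)*(t + 2)*(t - 4)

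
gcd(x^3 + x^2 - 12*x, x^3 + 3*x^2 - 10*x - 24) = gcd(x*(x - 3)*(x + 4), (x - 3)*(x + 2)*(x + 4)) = x^2 + x - 12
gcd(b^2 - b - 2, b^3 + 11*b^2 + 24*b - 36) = 1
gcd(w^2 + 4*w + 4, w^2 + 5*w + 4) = 1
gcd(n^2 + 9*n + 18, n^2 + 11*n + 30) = n + 6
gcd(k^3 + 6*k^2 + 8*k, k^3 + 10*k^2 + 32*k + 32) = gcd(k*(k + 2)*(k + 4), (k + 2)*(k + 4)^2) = k^2 + 6*k + 8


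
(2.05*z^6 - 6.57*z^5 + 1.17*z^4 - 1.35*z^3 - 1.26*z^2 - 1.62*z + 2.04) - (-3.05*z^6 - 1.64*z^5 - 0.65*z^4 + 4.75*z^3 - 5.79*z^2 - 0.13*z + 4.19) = 5.1*z^6 - 4.93*z^5 + 1.82*z^4 - 6.1*z^3 + 4.53*z^2 - 1.49*z - 2.15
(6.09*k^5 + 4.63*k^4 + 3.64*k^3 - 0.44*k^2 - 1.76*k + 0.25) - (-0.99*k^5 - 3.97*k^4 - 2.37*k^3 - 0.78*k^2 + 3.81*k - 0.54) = 7.08*k^5 + 8.6*k^4 + 6.01*k^3 + 0.34*k^2 - 5.57*k + 0.79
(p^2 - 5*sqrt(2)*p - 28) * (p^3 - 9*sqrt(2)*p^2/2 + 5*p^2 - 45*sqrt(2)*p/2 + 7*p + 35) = p^5 - 19*sqrt(2)*p^4/2 + 5*p^4 - 95*sqrt(2)*p^3/2 + 24*p^3 + 120*p^2 + 91*sqrt(2)*p^2 - 196*p + 455*sqrt(2)*p - 980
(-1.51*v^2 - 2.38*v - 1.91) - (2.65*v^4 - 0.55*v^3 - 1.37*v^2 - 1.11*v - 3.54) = -2.65*v^4 + 0.55*v^3 - 0.14*v^2 - 1.27*v + 1.63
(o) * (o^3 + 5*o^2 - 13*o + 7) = o^4 + 5*o^3 - 13*o^2 + 7*o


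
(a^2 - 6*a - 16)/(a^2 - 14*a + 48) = (a + 2)/(a - 6)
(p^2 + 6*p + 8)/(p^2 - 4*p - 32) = (p + 2)/(p - 8)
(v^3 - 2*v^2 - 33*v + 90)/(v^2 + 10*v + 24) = (v^2 - 8*v + 15)/(v + 4)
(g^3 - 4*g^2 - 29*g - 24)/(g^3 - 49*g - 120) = (g + 1)/(g + 5)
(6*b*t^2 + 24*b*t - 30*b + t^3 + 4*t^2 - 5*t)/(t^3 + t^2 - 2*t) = (6*b*t + 30*b + t^2 + 5*t)/(t*(t + 2))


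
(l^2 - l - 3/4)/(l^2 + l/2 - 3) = (l + 1/2)/(l + 2)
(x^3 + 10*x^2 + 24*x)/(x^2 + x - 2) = x*(x^2 + 10*x + 24)/(x^2 + x - 2)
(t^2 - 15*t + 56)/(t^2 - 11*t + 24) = (t - 7)/(t - 3)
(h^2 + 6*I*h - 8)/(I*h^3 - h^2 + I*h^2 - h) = (h^2 + 6*I*h - 8)/(h*(I*h^2 - h + I*h - 1))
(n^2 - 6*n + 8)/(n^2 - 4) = (n - 4)/(n + 2)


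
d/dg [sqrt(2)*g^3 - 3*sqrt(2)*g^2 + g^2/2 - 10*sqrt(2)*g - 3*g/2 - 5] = 3*sqrt(2)*g^2 - 6*sqrt(2)*g + g - 10*sqrt(2) - 3/2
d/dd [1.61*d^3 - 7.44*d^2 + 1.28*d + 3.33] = 4.83*d^2 - 14.88*d + 1.28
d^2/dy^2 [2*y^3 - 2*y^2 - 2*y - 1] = 12*y - 4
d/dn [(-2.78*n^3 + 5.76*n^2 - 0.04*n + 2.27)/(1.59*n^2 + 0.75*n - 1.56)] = (-4.4202*n^4 - 4.17*n^3 + 17.394*n^2 - 25.1898*n - 1.6401)/(2.5281*n^4 + 2.385*n^3 - 4.3983*n^2 - 2.34*n + 2.4336)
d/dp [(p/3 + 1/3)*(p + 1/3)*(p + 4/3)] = p^2 + 16*p/9 + 19/27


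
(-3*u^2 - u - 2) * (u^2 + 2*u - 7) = -3*u^4 - 7*u^3 + 17*u^2 + 3*u + 14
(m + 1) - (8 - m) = 2*m - 7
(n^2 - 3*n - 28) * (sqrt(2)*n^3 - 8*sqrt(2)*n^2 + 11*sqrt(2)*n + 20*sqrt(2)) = sqrt(2)*n^5 - 11*sqrt(2)*n^4 + 7*sqrt(2)*n^3 + 211*sqrt(2)*n^2 - 368*sqrt(2)*n - 560*sqrt(2)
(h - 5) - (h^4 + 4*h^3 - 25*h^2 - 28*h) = -h^4 - 4*h^3 + 25*h^2 + 29*h - 5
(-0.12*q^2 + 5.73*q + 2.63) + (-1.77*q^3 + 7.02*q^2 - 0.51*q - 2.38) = -1.77*q^3 + 6.9*q^2 + 5.22*q + 0.25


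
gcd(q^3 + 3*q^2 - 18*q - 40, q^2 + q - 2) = q + 2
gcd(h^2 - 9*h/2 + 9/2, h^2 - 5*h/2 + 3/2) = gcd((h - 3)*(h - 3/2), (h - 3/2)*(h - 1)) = h - 3/2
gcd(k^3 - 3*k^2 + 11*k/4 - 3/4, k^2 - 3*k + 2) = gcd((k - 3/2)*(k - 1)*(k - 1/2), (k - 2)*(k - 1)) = k - 1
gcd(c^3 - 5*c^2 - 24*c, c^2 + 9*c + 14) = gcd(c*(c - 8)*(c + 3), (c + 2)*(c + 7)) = 1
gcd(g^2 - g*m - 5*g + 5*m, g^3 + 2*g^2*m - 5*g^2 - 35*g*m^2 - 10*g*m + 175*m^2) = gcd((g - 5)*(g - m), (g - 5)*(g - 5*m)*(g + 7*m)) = g - 5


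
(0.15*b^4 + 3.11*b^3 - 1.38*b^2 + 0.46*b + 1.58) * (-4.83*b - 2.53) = -0.7245*b^5 - 15.4008*b^4 - 1.2029*b^3 + 1.2696*b^2 - 8.7952*b - 3.9974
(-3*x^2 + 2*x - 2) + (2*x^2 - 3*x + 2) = -x^2 - x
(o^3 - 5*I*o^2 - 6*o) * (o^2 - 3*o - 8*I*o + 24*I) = o^5 - 3*o^4 - 13*I*o^4 - 46*o^3 + 39*I*o^3 + 138*o^2 + 48*I*o^2 - 144*I*o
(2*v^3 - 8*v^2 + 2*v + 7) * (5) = 10*v^3 - 40*v^2 + 10*v + 35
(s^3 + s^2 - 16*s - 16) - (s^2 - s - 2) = s^3 - 15*s - 14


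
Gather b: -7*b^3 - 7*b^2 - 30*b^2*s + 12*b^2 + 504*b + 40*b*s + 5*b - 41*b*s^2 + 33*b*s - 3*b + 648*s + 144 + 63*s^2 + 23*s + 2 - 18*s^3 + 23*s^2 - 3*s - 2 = -7*b^3 + b^2*(5 - 30*s) + b*(-41*s^2 + 73*s + 506) - 18*s^3 + 86*s^2 + 668*s + 144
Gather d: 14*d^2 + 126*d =14*d^2 + 126*d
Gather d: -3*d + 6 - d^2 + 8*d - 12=-d^2 + 5*d - 6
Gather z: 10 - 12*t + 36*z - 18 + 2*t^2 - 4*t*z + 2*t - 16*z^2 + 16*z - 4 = 2*t^2 - 10*t - 16*z^2 + z*(52 - 4*t) - 12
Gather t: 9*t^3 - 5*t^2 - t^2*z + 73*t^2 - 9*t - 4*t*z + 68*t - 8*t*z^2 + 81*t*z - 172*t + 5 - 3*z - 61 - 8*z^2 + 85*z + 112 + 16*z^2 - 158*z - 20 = 9*t^3 + t^2*(68 - z) + t*(-8*z^2 + 77*z - 113) + 8*z^2 - 76*z + 36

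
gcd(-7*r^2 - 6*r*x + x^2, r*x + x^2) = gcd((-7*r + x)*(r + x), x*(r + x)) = r + x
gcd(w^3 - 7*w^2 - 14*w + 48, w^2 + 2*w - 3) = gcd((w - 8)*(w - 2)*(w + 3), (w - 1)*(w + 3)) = w + 3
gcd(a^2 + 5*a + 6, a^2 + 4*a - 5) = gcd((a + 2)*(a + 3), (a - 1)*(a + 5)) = 1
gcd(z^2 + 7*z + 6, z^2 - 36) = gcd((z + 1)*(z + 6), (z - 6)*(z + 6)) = z + 6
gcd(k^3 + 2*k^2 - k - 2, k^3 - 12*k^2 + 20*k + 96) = k + 2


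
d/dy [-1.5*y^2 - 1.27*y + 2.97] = -3.0*y - 1.27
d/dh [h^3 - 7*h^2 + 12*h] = 3*h^2 - 14*h + 12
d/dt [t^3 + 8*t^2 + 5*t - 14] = 3*t^2 + 16*t + 5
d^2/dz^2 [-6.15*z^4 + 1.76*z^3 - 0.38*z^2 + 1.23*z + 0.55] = -73.8*z^2 + 10.56*z - 0.76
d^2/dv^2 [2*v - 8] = 0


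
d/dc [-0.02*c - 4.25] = -0.0200000000000000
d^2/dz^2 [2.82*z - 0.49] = 0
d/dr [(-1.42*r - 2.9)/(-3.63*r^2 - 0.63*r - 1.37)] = (-5.1546*r^2 - 21.054*r + 0.1184)/(13.1769*r^4 + 4.5738*r^3 + 10.3431*r^2 + 1.7262*r + 1.8769)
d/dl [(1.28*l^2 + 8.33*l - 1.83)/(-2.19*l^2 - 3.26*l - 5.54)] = (14.0699*l^2 - 22.1978*l - 52.114)/(4.7961*l^4 + 14.2788*l^3 + 34.8928*l^2 + 36.1208*l + 30.6916)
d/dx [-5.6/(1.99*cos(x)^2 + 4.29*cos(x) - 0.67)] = -(22.288*cos(x) + 24.024)*sin(x)/(1.99*cos(x)^2 + 4.29*cos(x) - 0.67)^2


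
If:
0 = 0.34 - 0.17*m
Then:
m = 2.00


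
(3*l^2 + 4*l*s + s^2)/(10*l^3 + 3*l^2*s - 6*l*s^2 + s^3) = (3*l + s)/(10*l^2 - 7*l*s + s^2)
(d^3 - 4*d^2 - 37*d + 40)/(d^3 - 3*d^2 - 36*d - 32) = (d^2 + 4*d - 5)/(d^2 + 5*d + 4)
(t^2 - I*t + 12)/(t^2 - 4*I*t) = (t + 3*I)/t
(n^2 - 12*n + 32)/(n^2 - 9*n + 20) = (n - 8)/(n - 5)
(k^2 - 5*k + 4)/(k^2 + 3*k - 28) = (k - 1)/(k + 7)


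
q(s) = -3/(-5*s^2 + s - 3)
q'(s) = -3*(10*s - 1)/(-5*s^2 + s - 3)^2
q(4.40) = 0.03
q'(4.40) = -0.01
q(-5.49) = 0.02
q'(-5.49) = 0.01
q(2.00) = 0.14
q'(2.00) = -0.13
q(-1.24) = 0.25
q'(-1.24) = 0.28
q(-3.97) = 0.03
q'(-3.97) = 0.02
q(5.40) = 0.02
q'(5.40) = -0.01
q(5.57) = 0.02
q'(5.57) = -0.01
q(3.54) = 0.05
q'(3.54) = -0.03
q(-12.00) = 0.00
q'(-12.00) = 0.00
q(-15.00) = 0.00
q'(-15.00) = 0.00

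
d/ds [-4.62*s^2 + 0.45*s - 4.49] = 0.45 - 9.24*s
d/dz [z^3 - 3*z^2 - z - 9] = 3*z^2 - 6*z - 1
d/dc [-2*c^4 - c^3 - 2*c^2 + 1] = c*(-8*c^2 - 3*c - 4)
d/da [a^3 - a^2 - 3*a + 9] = 3*a^2 - 2*a - 3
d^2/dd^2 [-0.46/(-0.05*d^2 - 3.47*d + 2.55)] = (-0.0023*d^2 - 0.15962*d + 0.46*(0.1*d + 3.47)*(0.2*d + 6.94) + 0.1173)/(0.05*d^2 + 3.47*d - 2.55)^3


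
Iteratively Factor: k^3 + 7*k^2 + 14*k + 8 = (k + 4)*(k^2 + 3*k + 2) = (k + 2)*(k + 4)*(k + 1)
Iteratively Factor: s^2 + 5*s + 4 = (s + 1)*(s + 4)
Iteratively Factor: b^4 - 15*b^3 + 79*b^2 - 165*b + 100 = (b - 5)*(b^3 - 10*b^2 + 29*b - 20) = (b - 5)^2*(b^2 - 5*b + 4) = (b - 5)^2*(b - 1)*(b - 4)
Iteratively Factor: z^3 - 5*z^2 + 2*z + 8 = (z - 2)*(z^2 - 3*z - 4) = (z - 2)*(z + 1)*(z - 4)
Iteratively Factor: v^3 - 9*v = (v)*(v^2 - 9) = v*(v + 3)*(v - 3)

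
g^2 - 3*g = g*(g - 3)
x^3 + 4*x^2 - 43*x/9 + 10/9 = (x - 2/3)*(x - 1/3)*(x + 5)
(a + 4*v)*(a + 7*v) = a^2 + 11*a*v + 28*v^2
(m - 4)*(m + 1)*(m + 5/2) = m^3 - m^2/2 - 23*m/2 - 10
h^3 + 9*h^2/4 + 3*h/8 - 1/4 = (h - 1/4)*(h + 1/2)*(h + 2)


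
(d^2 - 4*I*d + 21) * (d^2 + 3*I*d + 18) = d^4 - I*d^3 + 51*d^2 - 9*I*d + 378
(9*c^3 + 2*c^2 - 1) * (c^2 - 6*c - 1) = 9*c^5 - 52*c^4 - 21*c^3 - 3*c^2 + 6*c + 1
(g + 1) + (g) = 2*g + 1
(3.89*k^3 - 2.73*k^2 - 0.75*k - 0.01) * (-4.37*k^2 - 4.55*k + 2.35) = -16.9993*k^5 - 5.7694*k^4 + 24.8405*k^3 - 2.9593*k^2 - 1.717*k - 0.0235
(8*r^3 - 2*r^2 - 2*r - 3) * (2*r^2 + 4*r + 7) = 16*r^5 + 28*r^4 + 44*r^3 - 28*r^2 - 26*r - 21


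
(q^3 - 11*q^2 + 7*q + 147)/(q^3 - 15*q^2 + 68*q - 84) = (q^2 - 4*q - 21)/(q^2 - 8*q + 12)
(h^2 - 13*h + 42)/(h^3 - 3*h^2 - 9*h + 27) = (h^2 - 13*h + 42)/(h^3 - 3*h^2 - 9*h + 27)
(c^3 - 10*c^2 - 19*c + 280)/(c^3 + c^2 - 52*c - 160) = (c - 7)/(c + 4)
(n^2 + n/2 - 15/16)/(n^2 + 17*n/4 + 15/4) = (n - 3/4)/(n + 3)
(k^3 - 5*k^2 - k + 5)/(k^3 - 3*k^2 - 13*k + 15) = (k + 1)/(k + 3)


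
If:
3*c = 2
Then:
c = 2/3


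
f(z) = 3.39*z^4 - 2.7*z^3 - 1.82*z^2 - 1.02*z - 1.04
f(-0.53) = -0.34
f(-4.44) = 1521.38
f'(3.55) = 490.64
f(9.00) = 20115.85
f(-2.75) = 238.03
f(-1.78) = 44.27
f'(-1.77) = -95.15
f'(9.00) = 9195.36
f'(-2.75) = -334.27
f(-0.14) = -0.92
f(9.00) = 20115.85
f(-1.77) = 43.31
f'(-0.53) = -3.38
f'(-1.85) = -107.87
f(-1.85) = 51.42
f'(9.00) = 9195.36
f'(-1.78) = -96.68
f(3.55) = 390.02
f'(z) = 13.56*z^3 - 8.1*z^2 - 3.64*z - 1.02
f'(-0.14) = -0.71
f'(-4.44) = -1331.42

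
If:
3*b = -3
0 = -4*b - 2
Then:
No Solution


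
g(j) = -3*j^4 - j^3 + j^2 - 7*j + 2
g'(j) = -12*j^3 - 3*j^2 + 2*j - 7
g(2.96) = -266.19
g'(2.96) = -338.58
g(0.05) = 1.65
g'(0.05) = -6.91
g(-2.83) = -139.94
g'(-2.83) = 235.30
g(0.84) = -5.26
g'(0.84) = -14.55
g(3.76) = -662.95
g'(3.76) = -679.78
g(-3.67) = -453.64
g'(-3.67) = 538.42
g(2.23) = -93.92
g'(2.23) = -150.53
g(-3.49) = -363.95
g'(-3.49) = 459.58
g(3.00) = -280.00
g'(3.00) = -352.00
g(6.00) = -4108.00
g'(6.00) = -2695.00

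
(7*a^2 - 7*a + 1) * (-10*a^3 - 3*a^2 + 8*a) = -70*a^5 + 49*a^4 + 67*a^3 - 59*a^2 + 8*a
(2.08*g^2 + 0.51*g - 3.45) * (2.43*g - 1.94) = 5.0544*g^3 - 2.7959*g^2 - 9.3729*g + 6.693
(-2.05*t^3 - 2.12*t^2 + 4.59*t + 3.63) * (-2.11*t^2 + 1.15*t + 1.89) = 4.3255*t^5 + 2.1157*t^4 - 15.9974*t^3 - 6.3876*t^2 + 12.8496*t + 6.8607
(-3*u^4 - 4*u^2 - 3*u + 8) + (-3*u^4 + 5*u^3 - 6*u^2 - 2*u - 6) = -6*u^4 + 5*u^3 - 10*u^2 - 5*u + 2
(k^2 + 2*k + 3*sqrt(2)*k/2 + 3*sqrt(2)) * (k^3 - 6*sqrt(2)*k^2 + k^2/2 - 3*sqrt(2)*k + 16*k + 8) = k^5 - 9*sqrt(2)*k^4/2 + 5*k^4/2 - 45*sqrt(2)*k^3/4 - k^3 - 5*k^2 + 39*sqrt(2)*k^2/2 - 2*k + 60*sqrt(2)*k + 24*sqrt(2)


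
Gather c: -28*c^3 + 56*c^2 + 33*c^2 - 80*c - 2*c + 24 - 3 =-28*c^3 + 89*c^2 - 82*c + 21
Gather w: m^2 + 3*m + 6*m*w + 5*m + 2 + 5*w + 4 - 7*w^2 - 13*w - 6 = m^2 + 8*m - 7*w^2 + w*(6*m - 8)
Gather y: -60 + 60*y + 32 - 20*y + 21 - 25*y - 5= 15*y - 12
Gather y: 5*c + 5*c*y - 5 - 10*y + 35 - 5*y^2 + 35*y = 5*c - 5*y^2 + y*(5*c + 25) + 30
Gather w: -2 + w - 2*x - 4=w - 2*x - 6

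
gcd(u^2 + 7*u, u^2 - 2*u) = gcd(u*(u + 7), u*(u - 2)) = u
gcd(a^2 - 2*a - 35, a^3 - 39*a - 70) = a^2 - 2*a - 35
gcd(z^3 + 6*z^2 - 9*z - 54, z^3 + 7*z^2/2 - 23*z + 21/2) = z - 3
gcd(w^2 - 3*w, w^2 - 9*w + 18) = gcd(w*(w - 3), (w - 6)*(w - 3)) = w - 3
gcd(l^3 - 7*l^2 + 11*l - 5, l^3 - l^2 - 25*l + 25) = l^2 - 6*l + 5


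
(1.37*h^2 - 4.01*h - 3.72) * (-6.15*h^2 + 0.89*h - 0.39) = -8.4255*h^4 + 25.8808*h^3 + 18.7748*h^2 - 1.7469*h + 1.4508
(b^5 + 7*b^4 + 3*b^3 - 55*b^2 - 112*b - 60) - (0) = b^5 + 7*b^4 + 3*b^3 - 55*b^2 - 112*b - 60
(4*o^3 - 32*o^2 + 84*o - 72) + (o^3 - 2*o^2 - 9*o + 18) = 5*o^3 - 34*o^2 + 75*o - 54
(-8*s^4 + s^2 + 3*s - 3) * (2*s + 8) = -16*s^5 - 64*s^4 + 2*s^3 + 14*s^2 + 18*s - 24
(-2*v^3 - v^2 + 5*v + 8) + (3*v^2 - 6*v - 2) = -2*v^3 + 2*v^2 - v + 6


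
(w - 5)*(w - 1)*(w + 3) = w^3 - 3*w^2 - 13*w + 15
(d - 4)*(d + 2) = d^2 - 2*d - 8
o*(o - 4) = o^2 - 4*o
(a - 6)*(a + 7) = a^2 + a - 42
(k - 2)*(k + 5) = k^2 + 3*k - 10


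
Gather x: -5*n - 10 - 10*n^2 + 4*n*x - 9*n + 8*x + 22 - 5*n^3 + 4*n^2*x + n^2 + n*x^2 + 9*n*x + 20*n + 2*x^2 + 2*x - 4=-5*n^3 - 9*n^2 + 6*n + x^2*(n + 2) + x*(4*n^2 + 13*n + 10) + 8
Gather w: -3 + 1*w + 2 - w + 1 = 0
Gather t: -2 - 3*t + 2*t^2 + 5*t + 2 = 2*t^2 + 2*t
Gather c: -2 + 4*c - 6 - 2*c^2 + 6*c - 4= -2*c^2 + 10*c - 12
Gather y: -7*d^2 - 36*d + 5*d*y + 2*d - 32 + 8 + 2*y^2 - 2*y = -7*d^2 - 34*d + 2*y^2 + y*(5*d - 2) - 24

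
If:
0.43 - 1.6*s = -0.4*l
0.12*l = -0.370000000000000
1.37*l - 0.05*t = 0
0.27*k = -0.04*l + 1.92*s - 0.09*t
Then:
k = 25.05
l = -3.08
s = -0.50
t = -84.48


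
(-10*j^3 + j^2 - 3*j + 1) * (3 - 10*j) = 100*j^4 - 40*j^3 + 33*j^2 - 19*j + 3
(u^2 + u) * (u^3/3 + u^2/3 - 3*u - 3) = u^5/3 + 2*u^4/3 - 8*u^3/3 - 6*u^2 - 3*u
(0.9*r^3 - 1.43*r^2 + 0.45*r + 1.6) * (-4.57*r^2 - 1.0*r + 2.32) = -4.113*r^5 + 5.6351*r^4 + 1.4615*r^3 - 11.0796*r^2 - 0.556*r + 3.712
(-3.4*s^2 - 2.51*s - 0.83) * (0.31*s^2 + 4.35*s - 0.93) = -1.054*s^4 - 15.5681*s^3 - 8.0138*s^2 - 1.2762*s + 0.7719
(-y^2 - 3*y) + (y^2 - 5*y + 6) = 6 - 8*y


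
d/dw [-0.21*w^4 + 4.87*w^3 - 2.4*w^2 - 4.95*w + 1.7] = -0.84*w^3 + 14.61*w^2 - 4.8*w - 4.95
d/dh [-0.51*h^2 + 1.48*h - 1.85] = 1.48 - 1.02*h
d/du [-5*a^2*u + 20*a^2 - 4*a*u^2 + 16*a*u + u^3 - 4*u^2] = -5*a^2 - 8*a*u + 16*a + 3*u^2 - 8*u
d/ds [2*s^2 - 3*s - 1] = 4*s - 3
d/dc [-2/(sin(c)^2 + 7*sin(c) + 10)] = 2*(2*sin(c) + 7)*cos(c)/(sin(c)^2 + 7*sin(c) + 10)^2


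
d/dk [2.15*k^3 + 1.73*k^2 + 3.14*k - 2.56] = 6.45*k^2 + 3.46*k + 3.14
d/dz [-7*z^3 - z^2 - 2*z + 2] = -21*z^2 - 2*z - 2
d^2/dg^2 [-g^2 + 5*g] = -2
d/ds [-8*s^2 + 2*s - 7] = 2 - 16*s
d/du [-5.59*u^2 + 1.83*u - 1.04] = 1.83 - 11.18*u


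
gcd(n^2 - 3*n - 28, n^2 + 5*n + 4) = n + 4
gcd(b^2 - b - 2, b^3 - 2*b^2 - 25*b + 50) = b - 2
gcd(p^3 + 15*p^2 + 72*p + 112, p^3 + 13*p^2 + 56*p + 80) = p^2 + 8*p + 16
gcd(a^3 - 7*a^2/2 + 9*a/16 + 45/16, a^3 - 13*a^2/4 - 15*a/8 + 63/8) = a - 3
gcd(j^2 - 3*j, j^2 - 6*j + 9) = j - 3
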